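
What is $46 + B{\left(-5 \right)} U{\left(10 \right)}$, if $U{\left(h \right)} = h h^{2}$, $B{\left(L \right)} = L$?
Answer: $-4954$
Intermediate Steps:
$U{\left(h \right)} = h^{3}$
$46 + B{\left(-5 \right)} U{\left(10 \right)} = 46 - 5 \cdot 10^{3} = 46 - 5000 = -4954$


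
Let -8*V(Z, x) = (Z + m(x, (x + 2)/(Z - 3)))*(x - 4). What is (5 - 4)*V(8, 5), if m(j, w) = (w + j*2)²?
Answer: -3449/200 ≈ -17.245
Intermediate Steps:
m(j, w) = (w + 2*j)²
V(Z, x) = -(-4 + x)*(Z + (2*x + (2 + x)/(-3 + Z))²)/8 (V(Z, x) = -(Z + ((x + 2)/(Z - 3) + 2*x)²)*(x - 4)/8 = -(Z + ((2 + x)/(-3 + Z) + 2*x)²)*(-4 + x)/8 = -(Z + (2*x + (2 + x)/(-3 + Z))²)*(-4 + x)/8 = -(-4 + x)*(Z + (2*x + (2 + x)/(-3 + Z))²)/8)
(5 - 4)*V(8, 5) = (5 - 4)*((4*(2 + 5 + 2*5*(-3 + 8))² - 1*5*(2 + 5 + 2*5*(-3 + 8))² + 8*(-3 + 8)²*(4 - 1*5))/(8*(-3 + 8)²)) = 1*((⅛)*(4*(2 + 5 + 2*5*5)² - 1*5*(2 + 5 + 2*5*5)² + 8*5²*(4 - 5))/5²) = 1*((⅛)*(1/25)*(4*(2 + 5 + 50)² - 1*5*(2 + 5 + 50)² + 8*25*(-1))) = 1*((⅛)*(1/25)*(4*57² - 1*5*57² - 200)) = 1*((⅛)*(1/25)*(4*3249 - 1*5*3249 - 200)) = 1*((⅛)*(1/25)*(12996 - 16245 - 200)) = 1*((⅛)*(1/25)*(-3449)) = 1*(-3449/200) = -3449/200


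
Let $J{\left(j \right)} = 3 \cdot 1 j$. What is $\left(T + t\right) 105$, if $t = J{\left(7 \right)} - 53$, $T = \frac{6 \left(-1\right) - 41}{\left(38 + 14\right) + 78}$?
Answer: $- \frac{88347}{26} \approx -3398.0$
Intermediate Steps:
$J{\left(j \right)} = 3 j$
$T = - \frac{47}{130}$ ($T = \frac{-6 - 41}{52 + 78} = - \frac{47}{130} \approx -0.36154$)
$t = -32$ ($t = 3 \cdot 7 - 53 = 21 - 53 = -32$)
$\left(T + t\right) 105 = \left(- \frac{47}{130} - 32\right) 105 = \left(- \frac{4207}{130}\right) 105 = - \frac{88347}{26}$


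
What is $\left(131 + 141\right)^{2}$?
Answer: $73984$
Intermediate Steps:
$\left(131 + 141\right)^{2} = 272^{2} = 73984$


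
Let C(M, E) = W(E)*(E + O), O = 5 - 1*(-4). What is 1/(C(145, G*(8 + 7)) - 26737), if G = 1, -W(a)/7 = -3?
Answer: -1/26233 ≈ -3.8120e-5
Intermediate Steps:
W(a) = 21 (W(a) = -7*(-3) = 21)
O = 9 (O = 5 + 4 = 9)
C(M, E) = 189 + 21*E (C(M, E) = 21*(E + 9) = 21*(9 + E) = 189 + 21*E)
1/(C(145, G*(8 + 7)) - 26737) = 1/((189 + 21*(1*(8 + 7))) - 26737) = 1/((189 + 21*(1*15)) - 26737) = 1/((189 + 21*15) - 26737) = 1/((189 + 315) - 26737) = 1/(504 - 26737) = 1/(-26233) = -1/26233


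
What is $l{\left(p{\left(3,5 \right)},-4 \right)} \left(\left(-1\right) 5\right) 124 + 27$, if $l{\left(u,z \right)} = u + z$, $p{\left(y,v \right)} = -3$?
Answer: $4367$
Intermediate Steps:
$l{\left(p{\left(3,5 \right)},-4 \right)} \left(\left(-1\right) 5\right) 124 + 27 = \left(-3 - 4\right) \left(\left(-1\right) 5\right) 124 + 27 = \left(-7\right) \left(-5\right) 124 + 27 = 35 \cdot 124 + 27 = 4340 + 27 = 4367$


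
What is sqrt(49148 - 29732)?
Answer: 2*sqrt(4854) ≈ 139.34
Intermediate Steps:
sqrt(49148 - 29732) = sqrt(19416) = 2*sqrt(4854)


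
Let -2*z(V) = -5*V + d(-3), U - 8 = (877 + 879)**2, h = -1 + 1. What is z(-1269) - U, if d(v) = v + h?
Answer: -3086715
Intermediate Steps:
h = 0
U = 3083544 (U = 8 + (877 + 879)**2 = 8 + 1756**2 = 8 + 3083536 = 3083544)
d(v) = v (d(v) = v + 0 = v)
z(V) = 3/2 + 5*V/2 (z(V) = -(-5*V - 3)/2 = -(-3 - 5*V)/2 = 3/2 + 5*V/2)
z(-1269) - U = (3/2 + (5/2)*(-1269)) - 1*3083544 = (3/2 - 6345/2) - 3083544 = -3171 - 3083544 = -3086715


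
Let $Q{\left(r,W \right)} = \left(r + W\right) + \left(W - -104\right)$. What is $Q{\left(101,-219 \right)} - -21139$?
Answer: $20906$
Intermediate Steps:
$Q{\left(r,W \right)} = 104 + r + 2 W$ ($Q{\left(r,W \right)} = \left(W + r\right) + \left(W + 104\right) = \left(W + r\right) + \left(104 + W\right) = 104 + r + 2 W$)
$Q{\left(101,-219 \right)} - -21139 = \left(104 + 101 + 2 \left(-219\right)\right) - -21139 = \left(104 + 101 - 438\right) + 21139 = -233 + 21139 = 20906$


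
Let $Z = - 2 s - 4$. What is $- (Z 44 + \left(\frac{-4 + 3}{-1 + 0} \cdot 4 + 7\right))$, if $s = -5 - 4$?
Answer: $-627$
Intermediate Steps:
$s = -9$
$Z = 14$ ($Z = \left(-2\right) \left(-9\right) - 4 = 18 - 4 = 14$)
$- (Z 44 + \left(\frac{-4 + 3}{-1 + 0} \cdot 4 + 7\right)) = - (14 \cdot 44 + \left(\frac{-4 + 3}{-1 + 0} \cdot 4 + 7\right)) = - (616 + \left(- \frac{1}{-1} \cdot 4 + 7\right)) = - (616 + \left(\left(-1\right) \left(-1\right) 4 + 7\right)) = - (616 + \left(1 \cdot 4 + 7\right)) = - (616 + \left(4 + 7\right)) = - (616 + 11) = \left(-1\right) 627 = -627$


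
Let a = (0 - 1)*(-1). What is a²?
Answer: 1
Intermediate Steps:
a = 1 (a = -1*(-1) = 1)
a² = 1² = 1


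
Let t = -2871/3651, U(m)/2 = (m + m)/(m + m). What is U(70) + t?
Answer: 1477/1217 ≈ 1.2136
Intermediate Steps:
U(m) = 2 (U(m) = 2*((m + m)/(m + m)) = 2*((2*m)/((2*m))) = 2*((2*m)*(1/(2*m))) = 2*1 = 2)
t = -957/1217 (t = -2871*1/3651 = -957/1217 ≈ -0.78636)
U(70) + t = 2 - 957/1217 = 1477/1217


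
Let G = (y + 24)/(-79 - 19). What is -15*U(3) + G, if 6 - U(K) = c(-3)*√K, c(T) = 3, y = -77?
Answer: -8767/98 + 45*√3 ≈ -11.517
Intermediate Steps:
G = 53/98 (G = (-77 + 24)/(-79 - 19) = -53/(-98) = -53*(-1/98) = 53/98 ≈ 0.54082)
U(K) = 6 - 3*√K
-15*U(3) + G = -15*(6 - 3*√3) + 53/98 = (-90 + 45*√3) + 53/98 = -8767/98 + 45*√3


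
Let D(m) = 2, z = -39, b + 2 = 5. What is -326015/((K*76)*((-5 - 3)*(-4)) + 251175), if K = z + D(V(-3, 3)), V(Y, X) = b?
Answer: -326015/161191 ≈ -2.0225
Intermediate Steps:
b = 3 (b = -2 + 5 = 3)
V(Y, X) = 3
K = -37 (K = -39 + 2 = -37)
-326015/((K*76)*((-5 - 3)*(-4)) + 251175) = -326015/((-37*76)*((-5 - 3)*(-4)) + 251175) = -326015/(-(-22496)*(-4) + 251175) = -326015/(-2812*32 + 251175) = -326015/(-89984 + 251175) = -326015/161191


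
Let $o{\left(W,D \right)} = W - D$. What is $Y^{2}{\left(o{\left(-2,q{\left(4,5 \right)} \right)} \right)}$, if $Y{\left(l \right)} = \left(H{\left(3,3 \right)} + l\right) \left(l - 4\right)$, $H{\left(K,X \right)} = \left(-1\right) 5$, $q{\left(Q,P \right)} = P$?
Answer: $17424$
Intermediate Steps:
$H{\left(K,X \right)} = -5$
$Y{\left(l \right)} = \left(-5 + l\right) \left(-4 + l\right)$ ($Y{\left(l \right)} = \left(-5 + l\right) \left(l - 4\right) = \left(-5 + l\right) \left(-4 + l\right)$)
$Y^{2}{\left(o{\left(-2,q{\left(4,5 \right)} \right)} \right)} = \left(20 + \left(-2 - 5\right)^{2} - 9 \left(-2 - 5\right)\right)^{2} = \left(20 + \left(-7\right)^{2} - -63\right)^{2} = \left(20 + 49 + 63\right)^{2} = 132^{2} = 17424$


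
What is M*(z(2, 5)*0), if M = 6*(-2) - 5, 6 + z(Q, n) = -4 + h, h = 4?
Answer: 0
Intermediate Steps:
z(Q, n) = -6 (z(Q, n) = -6 + (-4 + 4) = -6 + 0 = -6)
M = -17 (M = -12 - 5 = -17)
M*(z(2, 5)*0) = -(-102)*0 = -17*0 = 0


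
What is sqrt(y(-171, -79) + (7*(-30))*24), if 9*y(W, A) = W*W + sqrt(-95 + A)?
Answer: sqrt(-16119 + I*sqrt(174))/3 ≈ 0.017316 + 42.32*I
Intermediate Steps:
y(W, A) = W**2/9 + sqrt(-95 + A)/9 (y(W, A) = (W*W + sqrt(-95 + A))/9 = (W**2 + sqrt(-95 + A))/9 = W**2/9 + sqrt(-95 + A)/9)
sqrt(y(-171, -79) + (7*(-30))*24) = sqrt(((1/9)*(-171)**2 + sqrt(-95 - 79)/9) + (7*(-30))*24) = sqrt(((1/9)*29241 + sqrt(-174)/9) - 210*24) = sqrt((3249 + (I*sqrt(174))/9) - 5040) = sqrt((3249 + I*sqrt(174)/9) - 5040) = sqrt(-1791 + I*sqrt(174)/9)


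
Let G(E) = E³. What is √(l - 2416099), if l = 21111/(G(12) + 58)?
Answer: I*√7706825221558/1786 ≈ 1554.4*I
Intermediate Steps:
l = 21111/1786 (l = 21111/(12³ + 58) = 21111/(1728 + 58) = 21111/1786 ≈ 11.820)
√(l - 2416099) = √(21111/1786 - 2416099) = √(-4315131703/1786) = I*√7706825221558/1786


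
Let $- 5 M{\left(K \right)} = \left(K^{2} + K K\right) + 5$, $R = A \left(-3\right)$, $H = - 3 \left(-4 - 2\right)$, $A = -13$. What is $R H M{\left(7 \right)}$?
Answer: $- \frac{72306}{5} \approx -14461.0$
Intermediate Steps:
$H = 18$ ($H = \left(-3\right) \left(-6\right) = 18$)
$R = 39$ ($R = \left(-13\right) \left(-3\right) = 39$)
$M{\left(K \right)} = -1 - \frac{2 K^{2}}{5}$ ($M{\left(K \right)} = - \frac{\left(K^{2} + K K\right) + 5}{5} = - \frac{\left(K^{2} + K^{2}\right) + 5}{5} = - \frac{2 K^{2} + 5}{5} = - \frac{5 + 2 K^{2}}{5} = -1 - \frac{2 K^{2}}{5}$)
$R H M{\left(7 \right)} = 39 \cdot 18 \left(-1 - \frac{2 \cdot 7^{2}}{5}\right) = 702 \left(-1 - \frac{98}{5}\right) = 702 \left(- \frac{103}{5}\right) = - \frac{72306}{5}$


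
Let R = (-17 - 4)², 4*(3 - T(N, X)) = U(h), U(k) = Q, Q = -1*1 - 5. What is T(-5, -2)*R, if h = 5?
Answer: 3969/2 ≈ 1984.5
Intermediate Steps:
Q = -6 (Q = -1 - 5 = -6)
U(k) = -6
T(N, X) = 9/2 (T(N, X) = 3 - ¼*(-6) = 3 + 3/2 = 9/2)
R = 441 (R = (-21)² = 441)
T(-5, -2)*R = (9/2)*441 = 3969/2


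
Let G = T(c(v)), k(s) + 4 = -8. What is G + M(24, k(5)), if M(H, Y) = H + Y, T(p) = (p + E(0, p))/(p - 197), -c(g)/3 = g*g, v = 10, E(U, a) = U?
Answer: 6264/497 ≈ 12.604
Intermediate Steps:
k(s) = -12 (k(s) = -4 - 8 = -12)
c(g) = -3*g² (c(g) = -3*g*g = -3*g²)
T(p) = p/(-197 + p) (T(p) = (p + 0)/(p - 197) = p/(-197 + p))
G = 300/497 (G = (-3*10²)/(-197 - 3*10²) = (-3*100)/(-197 - 3*100) = -300/(-197 - 300) = -300/(-497) = -300*(-1/497) = 300/497 ≈ 0.60362)
G + M(24, k(5)) = 300/497 + (24 - 12) = 300/497 + 12 = 6264/497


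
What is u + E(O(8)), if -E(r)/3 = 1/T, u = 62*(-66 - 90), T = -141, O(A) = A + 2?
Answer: -454583/47 ≈ -9672.0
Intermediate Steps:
O(A) = 2 + A
u = -9672 (u = 62*(-156) = -9672)
E(r) = 1/47 (E(r) = -3/(-141) = -3*(-1/141) = 1/47)
u + E(O(8)) = -9672 + 1/47 = -454583/47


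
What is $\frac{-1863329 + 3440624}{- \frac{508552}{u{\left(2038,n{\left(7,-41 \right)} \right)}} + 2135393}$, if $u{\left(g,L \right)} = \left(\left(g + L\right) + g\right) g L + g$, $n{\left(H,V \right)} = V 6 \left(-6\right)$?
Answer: $\frac{2634225649772913}{3566299907668075} \approx 0.73864$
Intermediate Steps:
$n{\left(H,V \right)} = - 36 V$ ($n{\left(H,V \right)} = 6 V \left(-6\right) = - 36 V$)
$u{\left(g,L \right)} = g + L g \left(L + 2 g\right)$ ($u{\left(g,L \right)} = \left(\left(L + g\right) + g\right) g L + g = \left(L + 2 g\right) g L + g = g \left(L + 2 g\right) L + g = L g \left(L + 2 g\right) + g = g + L g \left(L + 2 g\right)$)
$\frac{-1863329 + 3440624}{- \frac{508552}{u{\left(2038,n{\left(7,-41 \right)} \right)}} + 2135393} = \frac{-1863329 + 3440624}{- \frac{508552}{2038 \left(1 + \left(\left(-36\right) \left(-41\right)\right)^{2} + 2 \left(\left(-36\right) \left(-41\right)\right) 2038\right)} + 2135393} = \frac{1577295}{- \frac{508552}{2038 \left(1 + 1476^{2} + 2 \cdot 1476 \cdot 2038\right)} + 2135393} = \frac{1577295}{- \frac{508552}{2038 \left(1 + 2178576 + 6016176\right)} + 2135393} = \frac{1577295}{- \frac{508552}{2038 \cdot 8194753} + 2135393} = \frac{1577295}{- \frac{508552}{16700906614} + 2135393} = \frac{1577295}{\left(-508552\right) \frac{1}{16700906614} + 2135393} = \frac{1577295}{- \frac{254276}{8350453307} + 2135393} = \frac{1577295}{\frac{17831499538340375}{8350453307}} = 1577295 \cdot \frac{8350453307}{17831499538340375} = \frac{2634225649772913}{3566299907668075}$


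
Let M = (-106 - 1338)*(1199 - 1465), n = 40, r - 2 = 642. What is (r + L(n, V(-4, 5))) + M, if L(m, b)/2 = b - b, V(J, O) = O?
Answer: 384748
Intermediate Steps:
r = 644 (r = 2 + 642 = 644)
L(m, b) = 0 (L(m, b) = 2*(b - b) = 2*0 = 0)
M = 384104 (M = -1444*(-266) = 384104)
(r + L(n, V(-4, 5))) + M = (644 + 0) + 384104 = 644 + 384104 = 384748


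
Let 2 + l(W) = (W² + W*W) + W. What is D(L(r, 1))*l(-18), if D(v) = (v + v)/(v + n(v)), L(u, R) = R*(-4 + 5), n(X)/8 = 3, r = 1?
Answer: 1256/25 ≈ 50.240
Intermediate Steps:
n(X) = 24 (n(X) = 8*3 = 24)
L(u, R) = R (L(u, R) = R*1 = R)
D(v) = 2*v/(24 + v) (D(v) = (v + v)/(v + 24) = (2*v)/(24 + v) = 2*v/(24 + v))
l(W) = -2 + W + 2*W² (l(W) = -2 + ((W² + W*W) + W) = -2 + ((W² + W²) + W) = -2 + (2*W² + W) = -2 + (W + 2*W²) = -2 + W + 2*W²)
D(L(r, 1))*l(-18) = (2*1/(24 + 1))*(-2 - 18 + 2*(-18)²) = (2*1/25)*(-2 - 18 + 2*324) = (2*1*(1/25))*(-2 - 18 + 648) = (2/25)*628 = 1256/25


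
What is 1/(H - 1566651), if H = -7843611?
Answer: -1/9410262 ≈ -1.0627e-7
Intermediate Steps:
1/(H - 1566651) = 1/(-7843611 - 1566651) = 1/(-9410262) = -1/9410262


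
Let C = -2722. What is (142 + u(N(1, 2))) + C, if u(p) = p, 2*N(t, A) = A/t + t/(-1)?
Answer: -5159/2 ≈ -2579.5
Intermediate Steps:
N(t, A) = -t/2 + A/(2*t) (N(t, A) = (A/t + t/(-1))/2 = (A/t + t*(-1))/2 = (A/t - t)/2 = (-t + A/t)/2 = -t/2 + A/(2*t))
(142 + u(N(1, 2))) + C = (142 + (½)*(2 - 1*1²)/1) - 2722 = (142 + (½)*1*(2 - 1*1)) - 2722 = (142 + (½)*1*(2 - 1)) - 2722 = (142 + (½)*1*1) - 2722 = (142 + ½) - 2722 = 285/2 - 2722 = -5159/2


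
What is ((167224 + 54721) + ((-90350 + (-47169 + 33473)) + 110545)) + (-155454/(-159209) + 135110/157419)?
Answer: 5725428659906740/25062521571 ≈ 2.2845e+5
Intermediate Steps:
((167224 + 54721) + ((-90350 + (-47169 + 33473)) + 110545)) + (-155454/(-159209) + 135110/157419) = (221945 + ((-90350 - 13696) + 110545)) + (-155454*(-1/159209) + 135110*(1/157419)) = (221945 + (-104046 + 110545)) + (155454/159209 + 135110/157419) = (221945 + 6499) + 45982141216/25062521571 = 228444 + 45982141216/25062521571 = 5725428659906740/25062521571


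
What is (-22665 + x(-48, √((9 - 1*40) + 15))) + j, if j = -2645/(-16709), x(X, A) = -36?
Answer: -379308364/16709 ≈ -22701.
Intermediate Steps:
j = 2645/16709 (j = -2645*(-1/16709) = 2645/16709 ≈ 0.15830)
(-22665 + x(-48, √((9 - 1*40) + 15))) + j = (-22665 - 36) + 2645/16709 = -22701 + 2645/16709 = -379308364/16709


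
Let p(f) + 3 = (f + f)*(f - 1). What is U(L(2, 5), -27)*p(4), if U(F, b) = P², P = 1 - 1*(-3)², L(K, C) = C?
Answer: 1344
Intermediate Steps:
P = -8 (P = 1 - 1*9 = 1 - 9 = -8)
p(f) = -3 + 2*f*(-1 + f) (p(f) = -3 + (f + f)*(f - 1) = -3 + (2*f)*(-1 + f) = -3 + 2*f*(-1 + f))
U(F, b) = 64 (U(F, b) = (-8)² = 64)
U(L(2, 5), -27)*p(4) = 64*(-3 - 2*4 + 2*4²) = 64*(-3 - 8 + 2*16) = 64*(-3 - 8 + 32) = 64*21 = 1344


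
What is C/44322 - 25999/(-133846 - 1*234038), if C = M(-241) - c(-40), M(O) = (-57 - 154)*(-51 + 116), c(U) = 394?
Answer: -673024613/2717559108 ≈ -0.24766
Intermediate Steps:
M(O) = -13715 (M(O) = -211*65 = -13715)
C = -14109 (C = -13715 - 1*394 = -13715 - 394 = -14109)
C/44322 - 25999/(-133846 - 1*234038) = -14109/44322 - 25999/(-133846 - 1*234038) = -14109*1/44322 - 25999/(-133846 - 234038) = -4703/14774 - 25999/(-367884) = -4703/14774 - 25999*(-1/367884) = -4703/14774 + 25999/367884 = -673024613/2717559108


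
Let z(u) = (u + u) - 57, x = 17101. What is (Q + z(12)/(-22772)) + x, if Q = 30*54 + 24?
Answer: 426861173/22772 ≈ 18745.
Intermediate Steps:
Q = 1644 (Q = 1620 + 24 = 1644)
z(u) = -57 + 2*u (z(u) = 2*u - 57 = -57 + 2*u)
(Q + z(12)/(-22772)) + x = (1644 + (-57 + 2*12)/(-22772)) + 17101 = (1644 + (-57 + 24)*(-1/22772)) + 17101 = (1644 - 33*(-1/22772)) + 17101 = (1644 + 33/22772) + 17101 = 37437201/22772 + 17101 = 426861173/22772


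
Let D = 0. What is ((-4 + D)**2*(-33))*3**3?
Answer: -14256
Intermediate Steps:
((-4 + D)**2*(-33))*3**3 = ((-4 + 0)**2*(-33))*3**3 = ((-4)**2*(-33))*27 = (16*(-33))*27 = -528*27 = -14256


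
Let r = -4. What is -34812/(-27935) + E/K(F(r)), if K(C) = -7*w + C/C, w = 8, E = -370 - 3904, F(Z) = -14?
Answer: 4852354/61457 ≈ 78.955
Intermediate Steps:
E = -4274
K(C) = -55 (K(C) = -7*8 + C/C = -56 + 1 = -55)
-34812/(-27935) + E/K(F(r)) = -34812/(-27935) - 4274/(-55) = -34812*(-1/27935) - 4274*(-1/55) = 34812/27935 + 4274/55 = 4852354/61457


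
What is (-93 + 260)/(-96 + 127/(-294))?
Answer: -49098/28351 ≈ -1.7318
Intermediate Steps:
(-93 + 260)/(-96 + 127/(-294)) = 167/(-96 + 127*(-1/294)) = 167/(-96 - 127/294) = 167/(-28351/294) = 167*(-294/28351) = -49098/28351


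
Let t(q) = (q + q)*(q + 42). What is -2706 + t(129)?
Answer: 41412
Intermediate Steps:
t(q) = 2*q*(42 + q) (t(q) = (2*q)*(42 + q) = 2*q*(42 + q))
-2706 + t(129) = -2706 + 2*129*(42 + 129) = -2706 + 2*129*171 = -2706 + 44118 = 41412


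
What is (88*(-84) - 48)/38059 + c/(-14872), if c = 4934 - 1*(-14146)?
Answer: -104601675/70751681 ≈ -1.4784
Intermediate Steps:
c = 19080 (c = 4934 + 14146 = 19080)
(88*(-84) - 48)/38059 + c/(-14872) = (88*(-84) - 48)/38059 + 19080/(-14872) = (-7392 - 48)*(1/38059) + 19080*(-1/14872) = -7440*1/38059 - 2385/1859 = -7440/38059 - 2385/1859 = -104601675/70751681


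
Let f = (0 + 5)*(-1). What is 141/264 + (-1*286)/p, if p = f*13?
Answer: 2171/440 ≈ 4.9341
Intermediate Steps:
f = -5 (f = 5*(-1) = -5)
p = -65 (p = -5*13 = -65)
141/264 + (-1*286)/p = 141/264 - 1*286/(-65) = 141*(1/264) - 286*(-1/65) = 47/88 + 22/5 = 2171/440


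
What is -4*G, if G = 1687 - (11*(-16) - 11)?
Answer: -7496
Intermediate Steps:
G = 1874 (G = 1687 - (-176 - 11) = 1687 - 1*(-187) = 1687 + 187 = 1874)
-4*G = -4*1874 = -7496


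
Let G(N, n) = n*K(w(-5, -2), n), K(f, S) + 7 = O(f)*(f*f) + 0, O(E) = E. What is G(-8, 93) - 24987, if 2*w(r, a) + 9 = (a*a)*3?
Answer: -202593/8 ≈ -25324.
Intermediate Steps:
w(r, a) = -9/2 + 3*a**2/2 (w(r, a) = -9/2 + ((a*a)*3)/2 = -9/2 + (a**2*3)/2 = -9/2 + (3*a**2)/2 = -9/2 + 3*a**2/2)
K(f, S) = -7 + f**3 (K(f, S) = -7 + (f*(f*f) + 0) = -7 + (f*f**2 + 0) = -7 + (f**3 + 0) = -7 + f**3)
G(N, n) = -29*n/8 (G(N, n) = n*(-7 + (-9/2 + (3/2)*(-2)**2)**3) = n*(-7 + (-9/2 + (3/2)*4)**3) = n*(-7 + (-9/2 + 6)**3) = n*(-7 + (3/2)**3) = n*(-7 + 27/8) = n*(-29/8) = -29*n/8)
G(-8, 93) - 24987 = -29/8*93 - 24987 = -2697/8 - 24987 = -202593/8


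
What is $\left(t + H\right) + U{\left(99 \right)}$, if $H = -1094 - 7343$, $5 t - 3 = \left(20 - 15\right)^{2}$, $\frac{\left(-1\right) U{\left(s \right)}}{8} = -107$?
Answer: $- \frac{37877}{5} \approx -7575.4$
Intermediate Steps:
$U{\left(s \right)} = 856$ ($U{\left(s \right)} = \left(-8\right) \left(-107\right) = 856$)
$t = \frac{28}{5}$ ($t = \frac{3}{5} + \frac{\left(20 - 15\right)^{2}}{5} = \frac{3}{5} + \frac{5^{2}}{5} = \frac{3}{5} + \frac{1}{5} \cdot 25 = \frac{3}{5} + 5 = \frac{28}{5} \approx 5.6$)
$H = -8437$
$\left(t + H\right) + U{\left(99 \right)} = \left(\frac{28}{5} - 8437\right) + 856 = - \frac{42157}{5} + 856 = - \frac{37877}{5}$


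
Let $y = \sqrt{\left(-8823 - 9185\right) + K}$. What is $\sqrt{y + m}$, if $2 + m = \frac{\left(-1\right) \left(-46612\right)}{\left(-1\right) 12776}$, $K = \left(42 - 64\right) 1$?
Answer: $\frac{\sqrt{-57622954 + 10201636 i \sqrt{18030}}}{3194} \approx 8.0233 + 8.3679 i$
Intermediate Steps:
$K = -22$ ($K = \left(-22\right) 1 = -22$)
$y = i \sqrt{18030}$ ($y = \sqrt{\left(-8823 - 9185\right) - 22} = \sqrt{-18008 - 22} = \sqrt{-18030} = i \sqrt{18030} \approx 134.28 i$)
$m = - \frac{18041}{3194}$ ($m = -2 + \frac{\left(-1\right) \left(-46612\right)}{\left(-1\right) 12776} = -2 + \frac{46612}{-12776} = -2 + 46612 \left(- \frac{1}{12776}\right) = -2 - \frac{11653}{3194} = - \frac{18041}{3194} \approx -5.6484$)
$\sqrt{y + m} = \sqrt{i \sqrt{18030} - \frac{18041}{3194}} = \sqrt{- \frac{18041}{3194} + i \sqrt{18030}}$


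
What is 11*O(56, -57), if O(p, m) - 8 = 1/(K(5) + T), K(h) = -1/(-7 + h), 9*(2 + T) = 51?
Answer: 2266/25 ≈ 90.640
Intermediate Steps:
T = 11/3 (T = -2 + (⅑)*51 = -2 + 17/3 = 11/3 ≈ 3.6667)
O(p, m) = 206/25 (O(p, m) = 8 + 1/(-1/(-7 + 5) + 11/3) = 8 + 1/(-1/(-2) + 11/3) = 8 + 1/(-1*(-½) + 11/3) = 8 + 1/(½ + 11/3) = 8 + 1/(25/6) = 8 + 6/25 = 206/25)
11*O(56, -57) = 11*(206/25) = 2266/25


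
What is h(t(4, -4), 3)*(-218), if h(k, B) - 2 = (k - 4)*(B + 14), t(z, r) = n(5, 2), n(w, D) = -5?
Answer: 32918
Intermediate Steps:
t(z, r) = -5
h(k, B) = 2 + (-4 + k)*(14 + B) (h(k, B) = 2 + (k - 4)*(B + 14) = 2 + (-4 + k)*(14 + B))
h(t(4, -4), 3)*(-218) = (-54 - 4*3 + 14*(-5) + 3*(-5))*(-218) = (-54 - 12 - 70 - 15)*(-218) = -151*(-218) = 32918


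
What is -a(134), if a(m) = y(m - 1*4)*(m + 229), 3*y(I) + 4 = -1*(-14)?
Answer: -1210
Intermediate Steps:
y(I) = 10/3 (y(I) = -4/3 + (-1*(-14))/3 = -4/3 + (1/3)*14 = -4/3 + 14/3 = 10/3)
a(m) = 2290/3 + 10*m/3 (a(m) = 10*(m + 229)/3 = 10*(229 + m)/3 = 2290/3 + 10*m/3)
-a(134) = -(2290/3 + (10/3)*134) = -(2290/3 + 1340/3) = -1*1210 = -1210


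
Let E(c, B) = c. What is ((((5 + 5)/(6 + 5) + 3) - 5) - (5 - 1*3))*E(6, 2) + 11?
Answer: -83/11 ≈ -7.5455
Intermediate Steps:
((((5 + 5)/(6 + 5) + 3) - 5) - (5 - 1*3))*E(6, 2) + 11 = ((((5 + 5)/(6 + 5) + 3) - 5) - (5 - 1*3))*6 + 11 = (((10/11 + 3) - 5) - (5 - 3))*6 + 11 = (((10*(1/11) + 3) - 5) - 1*2)*6 + 11 = (((10/11 + 3) - 5) - 2)*6 + 11 = ((43/11 - 5) - 2)*6 + 11 = (-12/11 - 2)*6 + 11 = -34/11*6 + 11 = -204/11 + 11 = -83/11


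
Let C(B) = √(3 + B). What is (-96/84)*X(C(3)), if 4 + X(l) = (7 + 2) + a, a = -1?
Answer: -32/7 ≈ -4.5714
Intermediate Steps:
X(l) = 4 (X(l) = -4 + ((7 + 2) - 1) = -4 + (9 - 1) = -4 + 8 = 4)
(-96/84)*X(C(3)) = -96/84*4 = -96*1/84*4 = -8/7*4 = -32/7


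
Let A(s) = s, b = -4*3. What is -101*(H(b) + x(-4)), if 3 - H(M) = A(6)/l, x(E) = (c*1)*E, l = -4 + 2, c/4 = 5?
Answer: 7474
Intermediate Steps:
c = 20 (c = 4*5 = 20)
b = -12
l = -2
x(E) = 20*E (x(E) = (20*1)*E = 20*E)
H(M) = 6 (H(M) = 3 - 6/(-2) = 3 - 6*(-1)/2 = 3 - 1*(-3) = 3 + 3 = 6)
-101*(H(b) + x(-4)) = -101*(6 + 20*(-4)) = -101*(6 - 80) = -101*(-74) = 7474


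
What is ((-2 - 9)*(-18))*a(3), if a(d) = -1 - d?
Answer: -792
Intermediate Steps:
((-2 - 9)*(-18))*a(3) = ((-2 - 9)*(-18))*(-1 - 1*3) = (-11*(-18))*(-1 - 3) = 198*(-4) = -792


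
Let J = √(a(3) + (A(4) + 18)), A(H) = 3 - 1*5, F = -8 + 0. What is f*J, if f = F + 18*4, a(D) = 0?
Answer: 256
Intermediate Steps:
F = -8
A(H) = -2 (A(H) = 3 - 5 = -2)
f = 64 (f = -8 + 18*4 = -8 + 72 = 64)
J = 4 (J = √(0 + (-2 + 18)) = √(0 + 16) = √16 = 4)
f*J = 64*4 = 256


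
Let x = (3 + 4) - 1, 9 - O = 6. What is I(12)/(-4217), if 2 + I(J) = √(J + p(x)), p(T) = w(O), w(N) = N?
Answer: 2/4217 - √15/4217 ≈ -0.00044415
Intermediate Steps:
O = 3 (O = 9 - 1*6 = 9 - 6 = 3)
x = 6 (x = 7 - 1 = 6)
p(T) = 3
I(J) = -2 + √(3 + J) (I(J) = -2 + √(J + 3) = -2 + √(3 + J))
I(12)/(-4217) = (-2 + √(3 + 12))/(-4217) = (-2 + √15)*(-1/4217) = 2/4217 - √15/4217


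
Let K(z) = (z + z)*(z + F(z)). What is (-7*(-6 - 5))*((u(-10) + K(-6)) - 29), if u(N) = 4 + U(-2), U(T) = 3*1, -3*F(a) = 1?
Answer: 4158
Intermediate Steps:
F(a) = -1/3 (F(a) = -1/3*1 = -1/3)
U(T) = 3
K(z) = 2*z*(-1/3 + z) (K(z) = (z + z)*(z - 1/3) = (2*z)*(-1/3 + z) = 2*z*(-1/3 + z))
u(N) = 7 (u(N) = 4 + 3 = 7)
(-7*(-6 - 5))*((u(-10) + K(-6)) - 29) = (-7*(-6 - 5))*((7 + (2/3)*(-6)*(-1 + 3*(-6))) - 29) = (-7*(-11))*((7 + (2/3)*(-6)*(-1 - 18)) - 29) = 77*((7 + (2/3)*(-6)*(-19)) - 29) = 77*((7 + 76) - 29) = 77*(83 - 29) = 77*54 = 4158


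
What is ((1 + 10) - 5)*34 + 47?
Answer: 251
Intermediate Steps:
((1 + 10) - 5)*34 + 47 = (11 - 5)*34 + 47 = 6*34 + 47 = 204 + 47 = 251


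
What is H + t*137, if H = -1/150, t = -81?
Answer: -1664551/150 ≈ -11097.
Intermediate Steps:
H = -1/150 (H = -1*1/150 = -1/150 ≈ -0.0066667)
H + t*137 = -1/150 - 81*137 = -1/150 - 11097 = -1664551/150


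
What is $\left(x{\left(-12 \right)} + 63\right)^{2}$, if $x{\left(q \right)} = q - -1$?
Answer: $2704$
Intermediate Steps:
$x{\left(q \right)} = 1 + q$ ($x{\left(q \right)} = q + 1 = 1 + q$)
$\left(x{\left(-12 \right)} + 63\right)^{2} = \left(\left(1 - 12\right) + 63\right)^{2} = \left(-11 + 63\right)^{2} = 52^{2} = 2704$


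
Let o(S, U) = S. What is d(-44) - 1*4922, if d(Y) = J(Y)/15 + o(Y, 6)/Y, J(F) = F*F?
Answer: -71879/15 ≈ -4791.9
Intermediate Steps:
J(F) = F**2
d(Y) = 1 + Y**2/15 (d(Y) = Y**2/15 + Y/Y = Y**2*(1/15) + 1 = Y**2/15 + 1 = 1 + Y**2/15)
d(-44) - 1*4922 = (1 + (1/15)*(-44)**2) - 1*4922 = (1 + (1/15)*1936) - 4922 = (1 + 1936/15) - 4922 = 1951/15 - 4922 = -71879/15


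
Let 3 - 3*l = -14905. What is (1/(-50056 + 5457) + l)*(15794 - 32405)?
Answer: -3681451019393/44599 ≈ -8.2546e+7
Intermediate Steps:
l = 14908/3 (l = 1 - ⅓*(-14905) = 1 + 14905/3 = 14908/3 ≈ 4969.3)
(1/(-50056 + 5457) + l)*(15794 - 32405) = (1/(-50056 + 5457) + 14908/3)*(15794 - 32405) = (1/(-44599) + 14908/3)*(-16611) = (-1/44599 + 14908/3)*(-16611) = (664881889/133797)*(-16611) = -3681451019393/44599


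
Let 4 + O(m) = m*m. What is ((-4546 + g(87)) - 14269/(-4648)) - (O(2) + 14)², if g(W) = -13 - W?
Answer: -22491347/4648 ≈ -4838.9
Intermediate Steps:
O(m) = -4 + m² (O(m) = -4 + m*m = -4 + m²)
((-4546 + g(87)) - 14269/(-4648)) - (O(2) + 14)² = ((-4546 + (-13 - 1*87)) - 14269/(-4648)) - ((-4 + 2²) + 14)² = ((-4546 + (-13 - 87)) - 14269*(-1/4648)) - ((-4 + 4) + 14)² = ((-4546 - 100) + 14269/4648) - (0 + 14)² = (-4646 + 14269/4648) - 1*14² = -21580339/4648 - 1*196 = -21580339/4648 - 196 = -22491347/4648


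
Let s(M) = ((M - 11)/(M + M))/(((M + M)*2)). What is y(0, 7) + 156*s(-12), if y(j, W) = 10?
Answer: 661/96 ≈ 6.8854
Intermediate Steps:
s(M) = (-11 + M)/(8*M²) (s(M) = ((-11 + M)/((2*M)))/(((2*M)*2)) = ((-11 + M)*(1/(2*M)))/((4*M)) = ((-11 + M)/(2*M))*(1/(4*M)) = (-11 + M)/(8*M²))
y(0, 7) + 156*s(-12) = 10 + 156*((⅛)*(-11 - 12)/(-12)²) = 10 + 156*((⅛)*(1/144)*(-23)) = 10 + 156*(-23/1152) = 10 - 299/96 = 661/96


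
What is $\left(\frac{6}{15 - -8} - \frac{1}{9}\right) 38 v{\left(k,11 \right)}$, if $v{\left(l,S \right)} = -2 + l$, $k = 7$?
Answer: $\frac{5890}{207} \approx 28.454$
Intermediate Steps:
$\left(\frac{6}{15 - -8} - \frac{1}{9}\right) 38 v{\left(k,11 \right)} = \left(\frac{6}{15 - -8} - \frac{1}{9}\right) 38 \left(-2 + 7\right) = \left(\frac{6}{15 + 8} - \frac{1}{9}\right) 38 \cdot 5 = \left(\frac{6}{23} - \frac{1}{9}\right) 38 \cdot 5 = \frac{31}{207} \cdot 38 \cdot 5 = \frac{1178}{207} \cdot 5 = \frac{5890}{207}$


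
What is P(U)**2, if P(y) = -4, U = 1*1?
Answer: 16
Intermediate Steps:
U = 1
P(U)**2 = (-4)**2 = 16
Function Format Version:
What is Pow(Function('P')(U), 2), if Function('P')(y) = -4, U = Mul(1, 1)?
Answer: 16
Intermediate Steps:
U = 1
Pow(Function('P')(U), 2) = Pow(-4, 2) = 16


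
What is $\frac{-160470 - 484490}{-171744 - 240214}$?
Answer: $\frac{322480}{205979} \approx 1.5656$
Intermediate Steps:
$\frac{-160470 - 484490}{-171744 - 240214} = - \frac{644960}{-411958} = \left(-644960\right) \left(- \frac{1}{411958}\right) = \frac{322480}{205979}$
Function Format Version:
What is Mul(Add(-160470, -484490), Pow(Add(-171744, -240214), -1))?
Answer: Rational(322480, 205979) ≈ 1.5656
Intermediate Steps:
Mul(Add(-160470, -484490), Pow(Add(-171744, -240214), -1)) = Mul(-644960, Pow(-411958, -1)) = Mul(-644960, Rational(-1, 411958)) = Rational(322480, 205979)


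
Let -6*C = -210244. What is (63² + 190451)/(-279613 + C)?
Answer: -583260/733717 ≈ -0.79494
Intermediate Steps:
C = 105122/3 (C = -⅙*(-210244) = 105122/3 ≈ 35041.)
(63² + 190451)/(-279613 + C) = (63² + 190451)/(-279613 + 105122/3) = (3969 + 190451)/(-733717/3) = 194420*(-3/733717) = -583260/733717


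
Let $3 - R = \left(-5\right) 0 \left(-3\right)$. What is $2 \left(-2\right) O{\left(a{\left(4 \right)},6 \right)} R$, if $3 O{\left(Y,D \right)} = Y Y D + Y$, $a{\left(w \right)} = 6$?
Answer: $-888$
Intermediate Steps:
$O{\left(Y,D \right)} = \frac{Y}{3} + \frac{D Y^{2}}{3}$ ($O{\left(Y,D \right)} = \frac{Y Y D + Y}{3} = \frac{Y^{2} D + Y}{3} = \frac{D Y^{2} + Y}{3} = \frac{Y + D Y^{2}}{3} = \frac{Y}{3} + \frac{D Y^{2}}{3}$)
$R = 3$ ($R = 3 - \left(-5\right) 0 \left(-3\right) = 3 - 0 \left(-3\right) = 3 - 0 = 3 + 0 = 3$)
$2 \left(-2\right) O{\left(a{\left(4 \right)},6 \right)} R = 2 \left(-2\right) \frac{1}{3} \cdot 6 \left(1 + 6 \cdot 6\right) 3 = - 4 \cdot \frac{1}{3} \cdot 6 \left(1 + 36\right) 3 = - 4 \cdot \frac{1}{3} \cdot 6 \cdot 37 \cdot 3 = \left(-4\right) 74 \cdot 3 = \left(-296\right) 3 = -888$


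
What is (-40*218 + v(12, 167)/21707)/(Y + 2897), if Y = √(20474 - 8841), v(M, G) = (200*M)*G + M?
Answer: -136799402129/45481461508 + 47221057*√11633/45481461508 ≈ -2.8958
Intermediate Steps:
v(M, G) = M + 200*G*M (v(M, G) = 200*G*M + M = M + 200*G*M)
Y = √11633 ≈ 107.86
(-40*218 + v(12, 167)/21707)/(Y + 2897) = (-40*218 + (12*(1 + 200*167))/21707)/(√11633 + 2897) = (-8720 + (12*(1 + 33400))*(1/21707))/(2897 + √11633) = (-8720 + (12*33401)*(1/21707))/(2897 + √11633) = (-8720 + 400812*(1/21707))/(2897 + √11633) = (-8720 + 400812/21707)/(2897 + √11633) = -188884228/(21707*(2897 + √11633))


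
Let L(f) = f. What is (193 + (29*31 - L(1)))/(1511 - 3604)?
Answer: -1091/2093 ≈ -0.52126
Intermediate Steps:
(193 + (29*31 - L(1)))/(1511 - 3604) = (193 + (29*31 - 1*1))/(1511 - 3604) = (193 + (899 - 1))/(-2093) = (193 + 898)*(-1/2093) = 1091*(-1/2093) = -1091/2093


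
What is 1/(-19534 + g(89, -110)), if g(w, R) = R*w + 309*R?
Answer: -1/63314 ≈ -1.5794e-5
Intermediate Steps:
g(w, R) = 309*R + R*w
1/(-19534 + g(89, -110)) = 1/(-19534 - 110*(309 + 89)) = 1/(-19534 - 110*398) = 1/(-19534 - 43780) = 1/(-63314) = -1/63314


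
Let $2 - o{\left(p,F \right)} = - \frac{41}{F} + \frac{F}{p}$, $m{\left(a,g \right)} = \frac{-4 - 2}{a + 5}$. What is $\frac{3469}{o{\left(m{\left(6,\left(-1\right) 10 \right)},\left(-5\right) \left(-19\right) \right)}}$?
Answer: $\frac{1977330}{100661} \approx 19.643$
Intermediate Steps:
$m{\left(a,g \right)} = - \frac{6}{5 + a}$
$o{\left(p,F \right)} = 2 + \frac{41}{F} - \frac{F}{p}$ ($o{\left(p,F \right)} = 2 - \left(- \frac{41}{F} + \frac{F}{p}\right) = 2 + \frac{41}{F} - \frac{F}{p}$)
$\frac{3469}{o{\left(m{\left(6,\left(-1\right) 10 \right)},\left(-5\right) \left(-19\right) \right)}} = \frac{3469}{2 + \frac{41}{\left(-5\right) \left(-19\right)} - \frac{\left(-5\right) \left(-19\right)}{\left(-6\right) \frac{1}{5 + 6}}} = \frac{3469}{2 + \frac{41}{95} - \frac{95}{\left(-6\right) \frac{1}{11}}} = \frac{3469}{2 + 41 \cdot \frac{1}{95} - \frac{95}{\left(-6\right) \frac{1}{11}}} = \frac{3469}{2 + \frac{41}{95} - \frac{95}{- \frac{6}{11}}} = \frac{3469}{2 + \frac{41}{95} - 95 \left(- \frac{11}{6}\right)} = \frac{3469}{2 + \frac{41}{95} + \frac{1045}{6}} = \frac{3469}{\frac{100661}{570}} = 3469 \cdot \frac{570}{100661} = \frac{1977330}{100661}$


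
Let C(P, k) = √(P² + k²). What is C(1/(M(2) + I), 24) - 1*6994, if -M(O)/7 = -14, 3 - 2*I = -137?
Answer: -6994 + 5*√650281/168 ≈ -6970.0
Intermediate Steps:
I = 70 (I = 3/2 - ½*(-137) = 3/2 + 137/2 = 70)
M(O) = 98 (M(O) = -7*(-14) = 98)
C(1/(M(2) + I), 24) - 1*6994 = √((1/(98 + 70))² + 24²) - 1*6994 = √((1/168)² + 576) - 6994 = √(1/28224 + 576) - 6994 = √(16257025/28224) - 6994 = 5*√650281/168 - 6994 = -6994 + 5*√650281/168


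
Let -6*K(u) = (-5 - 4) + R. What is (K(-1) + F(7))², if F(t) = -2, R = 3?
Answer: 1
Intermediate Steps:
K(u) = 1 (K(u) = -((-5 - 4) + 3)/6 = -(-9 + 3)/6 = -⅙*(-6) = 1)
(K(-1) + F(7))² = (1 - 2)² = (-1)² = 1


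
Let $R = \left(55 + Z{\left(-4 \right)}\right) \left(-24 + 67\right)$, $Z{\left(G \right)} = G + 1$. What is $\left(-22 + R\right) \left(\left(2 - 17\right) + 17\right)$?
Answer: $4428$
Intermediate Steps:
$Z{\left(G \right)} = 1 + G$
$R = 2236$ ($R = \left(55 + \left(1 - 4\right)\right) \left(-24 + 67\right) = \left(55 - 3\right) 43 = 52 \cdot 43 = 2236$)
$\left(-22 + R\right) \left(\left(2 - 17\right) + 17\right) = \left(-22 + 2236\right) \left(\left(2 - 17\right) + 17\right) = 2214 \left(-15 + 17\right) = 2214 \cdot 2 = 4428$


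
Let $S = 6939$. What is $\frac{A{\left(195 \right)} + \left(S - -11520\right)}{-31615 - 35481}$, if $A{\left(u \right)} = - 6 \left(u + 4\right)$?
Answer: $- \frac{17265}{67096} \approx -0.25732$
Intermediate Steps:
$A{\left(u \right)} = -24 - 6 u$ ($A{\left(u \right)} = - 6 \left(4 + u\right) = -24 - 6 u$)
$\frac{A{\left(195 \right)} + \left(S - -11520\right)}{-31615 - 35481} = \frac{\left(-24 - 1170\right) + \left(6939 - -11520\right)}{-31615 - 35481} = \frac{\left(-24 - 1170\right) + \left(6939 + 11520\right)}{-31615 - 35481} = \frac{-1194 + 18459}{-67096} = 17265 \left(- \frac{1}{67096}\right) = - \frac{17265}{67096}$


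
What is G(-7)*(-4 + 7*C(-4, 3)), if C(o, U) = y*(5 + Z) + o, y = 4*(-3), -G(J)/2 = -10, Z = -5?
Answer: -640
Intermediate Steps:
G(J) = 20 (G(J) = -2*(-10) = 20)
y = -12
C(o, U) = o (C(o, U) = -12*(5 - 5) + o = -12*0 + o = 0 + o = o)
G(-7)*(-4 + 7*C(-4, 3)) = 20*(-4 + 7*(-4)) = 20*(-4 - 28) = 20*(-32) = -640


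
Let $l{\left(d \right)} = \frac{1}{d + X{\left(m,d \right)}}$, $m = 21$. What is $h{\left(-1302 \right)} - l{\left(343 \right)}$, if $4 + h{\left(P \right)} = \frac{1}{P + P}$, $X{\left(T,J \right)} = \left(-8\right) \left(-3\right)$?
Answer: $- \frac{3825643}{955668} \approx -4.0031$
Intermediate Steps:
$X{\left(T,J \right)} = 24$
$h{\left(P \right)} = -4 + \frac{1}{2 P}$ ($h{\left(P \right)} = -4 + \frac{1}{P + P} = -4 + \frac{1}{2 P}$)
$l{\left(d \right)} = \frac{1}{24 + d}$ ($l{\left(d \right)} = \frac{1}{d + 24} = \frac{1}{24 + d}$)
$h{\left(-1302 \right)} - l{\left(343 \right)} = \left(-4 + \frac{1}{2 \left(-1302\right)}\right) - \frac{1}{24 + 343} = \left(-4 + \frac{1}{2} \left(- \frac{1}{1302}\right)\right) - \frac{1}{367} = \left(-4 - \frac{1}{2604}\right) - \frac{1}{367} = - \frac{10417}{2604} - \frac{1}{367} = - \frac{3825643}{955668}$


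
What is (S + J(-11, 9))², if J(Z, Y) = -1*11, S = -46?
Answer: 3249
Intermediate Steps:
J(Z, Y) = -11
(S + J(-11, 9))² = (-46 - 11)² = (-57)² = 3249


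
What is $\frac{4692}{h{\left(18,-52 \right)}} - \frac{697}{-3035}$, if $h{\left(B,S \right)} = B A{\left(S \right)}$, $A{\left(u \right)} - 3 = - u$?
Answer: $\frac{99535}{20031} \approx 4.969$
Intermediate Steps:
$A{\left(u \right)} = 3 - u$
$h{\left(B,S \right)} = B \left(3 - S\right)$
$\frac{4692}{h{\left(18,-52 \right)}} - \frac{697}{-3035} = \frac{4692}{18 \left(3 - -52\right)} - \frac{697}{-3035} = \frac{4692}{18 \left(3 + 52\right)} - - \frac{697}{3035} = \frac{4692}{18 \cdot 55} + \frac{697}{3035} = \frac{4692}{990} + \frac{697}{3035} = 4692 \cdot \frac{1}{990} + \frac{697}{3035} = \frac{782}{165} + \frac{697}{3035} = \frac{99535}{20031}$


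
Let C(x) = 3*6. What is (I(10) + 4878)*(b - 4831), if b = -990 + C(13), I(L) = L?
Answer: -28365064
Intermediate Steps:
C(x) = 18
b = -972 (b = -990 + 18 = -972)
(I(10) + 4878)*(b - 4831) = (10 + 4878)*(-972 - 4831) = 4888*(-5803) = -28365064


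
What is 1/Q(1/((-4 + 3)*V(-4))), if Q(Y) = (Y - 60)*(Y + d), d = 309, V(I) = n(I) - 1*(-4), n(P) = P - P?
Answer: -16/297635 ≈ -5.3757e-5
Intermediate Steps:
n(P) = 0
V(I) = 4 (V(I) = 0 - 1*(-4) = 0 + 4 = 4)
Q(Y) = (-60 + Y)*(309 + Y) (Q(Y) = (Y - 60)*(Y + 309) = (-60 + Y)*(309 + Y))
1/Q(1/((-4 + 3)*V(-4))) = 1/(-18540 + (1/((-4 + 3)*4))**2 + 249/(((-4 + 3)*4))) = 1/(-18540 + (1/(-1*4))**2 + 249/((-1*4))) = 1/(-18540 + (1/(-4))**2 + 249/(-4)) = 1/(-18540 + (-1/4)**2 + 249*(-1/4)) = 1/(-18540 + 1/16 - 249/4) = 1/(-297635/16) = -16/297635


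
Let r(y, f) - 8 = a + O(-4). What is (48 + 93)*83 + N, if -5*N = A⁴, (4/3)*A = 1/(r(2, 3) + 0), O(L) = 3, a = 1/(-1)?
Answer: 149798399919/12800000 ≈ 11703.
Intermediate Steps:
a = -1
r(y, f) = 10 (r(y, f) = 8 + (-1 + 3) = 8 + 2 = 10)
A = 3/40 (A = 3/(4*(10 + 0)) = (¾)/10 = (¾)*(⅒) = 3/40 ≈ 0.075000)
N = -81/12800000 (N = -(3/40)⁴/5 = -⅕*81/2560000 = -81/12800000 ≈ -6.3281e-6)
(48 + 93)*83 + N = (48 + 93)*83 - 81/12800000 = 141*83 - 81/12800000 = 11703 - 81/12800000 = 149798399919/12800000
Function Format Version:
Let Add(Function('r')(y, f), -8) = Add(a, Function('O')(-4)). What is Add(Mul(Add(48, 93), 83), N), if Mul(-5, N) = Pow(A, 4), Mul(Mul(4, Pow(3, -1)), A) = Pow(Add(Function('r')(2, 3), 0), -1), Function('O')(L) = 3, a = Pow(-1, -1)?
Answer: Rational(149798399919, 12800000) ≈ 11703.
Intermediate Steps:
a = -1
Function('r')(y, f) = 10 (Function('r')(y, f) = Add(8, Add(-1, 3)) = Add(8, 2) = 10)
A = Rational(3, 40) (A = Mul(Rational(3, 4), Pow(Add(10, 0), -1)) = Mul(Rational(3, 4), Pow(10, -1)) = Mul(Rational(3, 4), Rational(1, 10)) = Rational(3, 40) ≈ 0.075000)
N = Rational(-81, 12800000) (N = Mul(Rational(-1, 5), Pow(Rational(3, 40), 4)) = Mul(Rational(-1, 5), Rational(81, 2560000)) = Rational(-81, 12800000) ≈ -6.3281e-6)
Add(Mul(Add(48, 93), 83), N) = Add(Mul(Add(48, 93), 83), Rational(-81, 12800000)) = Add(Mul(141, 83), Rational(-81, 12800000)) = Add(11703, Rational(-81, 12800000)) = Rational(149798399919, 12800000)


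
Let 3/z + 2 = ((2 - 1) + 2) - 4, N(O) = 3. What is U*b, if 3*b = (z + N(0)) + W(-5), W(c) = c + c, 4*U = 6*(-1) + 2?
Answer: 8/3 ≈ 2.6667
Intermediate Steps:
U = -1 (U = (6*(-1) + 2)/4 = (-6 + 2)/4 = (¼)*(-4) = -1)
W(c) = 2*c
z = -1 (z = 3/(-2 + (((2 - 1) + 2) - 4)) = 3/(-2 + ((1 + 2) - 4)) = 3/(-2 + (3 - 4)) = 3/(-2 - 1) = 3/(-3) = 3*(-⅓) = -1)
b = -8/3 (b = ((-1 + 3) + 2*(-5))/3 = (2 - 10)/3 = (⅓)*(-8) = -8/3 ≈ -2.6667)
U*b = -1*(-8/3) = 8/3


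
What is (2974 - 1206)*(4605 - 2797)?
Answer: 3196544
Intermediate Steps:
(2974 - 1206)*(4605 - 2797) = 1768*1808 = 3196544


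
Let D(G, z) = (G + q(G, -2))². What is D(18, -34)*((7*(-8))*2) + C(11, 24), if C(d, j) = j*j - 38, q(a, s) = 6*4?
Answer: -197030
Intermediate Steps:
q(a, s) = 24
D(G, z) = (24 + G)² (D(G, z) = (G + 24)² = (24 + G)²)
C(d, j) = -38 + j² (C(d, j) = j² - 38 = -38 + j²)
D(18, -34)*((7*(-8))*2) + C(11, 24) = (24 + 18)²*((7*(-8))*2) + (-38 + 24²) = 42²*(-56*2) + (-38 + 576) = 1764*(-112) + 538 = -197568 + 538 = -197030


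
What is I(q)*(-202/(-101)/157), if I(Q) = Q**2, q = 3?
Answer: 18/157 ≈ 0.11465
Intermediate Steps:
I(q)*(-202/(-101)/157) = 3**2*(-202/(-101)/157) = 9*(-202*(-1/101)*(1/157)) = 9*(2*(1/157)) = 9*(2/157) = 18/157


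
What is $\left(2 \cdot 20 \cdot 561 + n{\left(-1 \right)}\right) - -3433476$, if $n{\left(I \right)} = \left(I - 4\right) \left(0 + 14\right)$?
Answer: $3455846$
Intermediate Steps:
$n{\left(I \right)} = -56 + 14 I$ ($n{\left(I \right)} = \left(-4 + I\right) 14 = -56 + 14 I$)
$\left(2 \cdot 20 \cdot 561 + n{\left(-1 \right)}\right) - -3433476 = \left(2 \cdot 20 \cdot 561 + \left(-56 + 14 \left(-1\right)\right)\right) - -3433476 = \left(40 \cdot 561 - 70\right) + 3433476 = \left(22440 - 70\right) + 3433476 = 22370 + 3433476 = 3455846$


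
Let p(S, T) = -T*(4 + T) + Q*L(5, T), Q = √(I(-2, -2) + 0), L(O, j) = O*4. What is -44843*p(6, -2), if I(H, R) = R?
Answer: -179372 - 896860*I*√2 ≈ -1.7937e+5 - 1.2684e+6*I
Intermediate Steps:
L(O, j) = 4*O
Q = I*√2 (Q = √(-2 + 0) = √(-2) = I*√2 ≈ 1.4142*I)
p(S, T) = -T*(4 + T) + 20*I*√2 (p(S, T) = -T*(4 + T) + (I*√2)*(4*5) = -T*(4 + T) + (I*√2)*20 = -T*(4 + T) + 20*I*√2)
-44843*p(6, -2) = -44843*(-1*(-2)² - 4*(-2) + 20*I*√2) = -44843*(-1*4 + 8 + 20*I*√2) = -44843*(-4 + 8 + 20*I*√2) = -44843*(4 + 20*I*√2) = -179372 - 896860*I*√2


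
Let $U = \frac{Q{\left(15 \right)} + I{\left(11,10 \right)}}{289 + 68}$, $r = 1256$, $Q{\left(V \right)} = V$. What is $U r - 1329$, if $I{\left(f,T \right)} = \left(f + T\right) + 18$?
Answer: $- \frac{135543}{119} \approx -1139.0$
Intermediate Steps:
$I{\left(f,T \right)} = 18 + T + f$ ($I{\left(f,T \right)} = \left(T + f\right) + 18 = 18 + T + f$)
$U = \frac{18}{119}$ ($U = \frac{15 + \left(18 + 10 + 11\right)}{289 + 68} = \frac{15 + 39}{357} = 54 \cdot \frac{1}{357} = \frac{18}{119} \approx 0.15126$)
$U r - 1329 = \frac{18}{119} \cdot 1256 - 1329 = \frac{22608}{119} - 1329 = - \frac{135543}{119}$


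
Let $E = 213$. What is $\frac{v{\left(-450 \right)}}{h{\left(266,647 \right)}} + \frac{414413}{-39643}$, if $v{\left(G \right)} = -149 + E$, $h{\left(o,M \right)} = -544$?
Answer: $- \frac{7124307}{673931} \approx -10.571$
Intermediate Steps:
$v{\left(G \right)} = 64$ ($v{\left(G \right)} = -149 + 213 = 64$)
$\frac{v{\left(-450 \right)}}{h{\left(266,647 \right)}} + \frac{414413}{-39643} = \frac{64}{-544} + \frac{414413}{-39643} = 64 \left(- \frac{1}{544}\right) + 414413 \left(- \frac{1}{39643}\right) = - \frac{2}{17} - \frac{414413}{39643} = - \frac{7124307}{673931}$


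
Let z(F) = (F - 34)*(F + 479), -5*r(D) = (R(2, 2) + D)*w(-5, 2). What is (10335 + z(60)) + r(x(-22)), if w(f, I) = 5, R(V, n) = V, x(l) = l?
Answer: 24369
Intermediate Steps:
r(D) = -2 - D (r(D) = -(2 + D)*5/5 = -(10 + 5*D)/5 = -2 - D)
z(F) = (-34 + F)*(479 + F)
(10335 + z(60)) + r(x(-22)) = (10335 + (-16286 + 60**2 + 445*60)) + (-2 - 1*(-22)) = (10335 + (-16286 + 3600 + 26700)) + (-2 + 22) = (10335 + 14014) + 20 = 24349 + 20 = 24369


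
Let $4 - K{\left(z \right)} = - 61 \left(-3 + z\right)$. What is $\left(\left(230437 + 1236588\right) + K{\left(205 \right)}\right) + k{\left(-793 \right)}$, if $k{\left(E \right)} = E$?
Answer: $1478558$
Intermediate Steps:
$K{\left(z \right)} = -179 + 61 z$ ($K{\left(z \right)} = 4 - - 61 \left(-3 + z\right) = 4 - \left(183 - 61 z\right) = 4 + \left(-183 + 61 z\right) = -179 + 61 z$)
$\left(\left(230437 + 1236588\right) + K{\left(205 \right)}\right) + k{\left(-793 \right)} = \left(\left(230437 + 1236588\right) + \left(-179 + 61 \cdot 205\right)\right) - 793 = \left(1467025 + \left(-179 + 12505\right)\right) - 793 = \left(1467025 + 12326\right) - 793 = 1479351 - 793 = 1478558$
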